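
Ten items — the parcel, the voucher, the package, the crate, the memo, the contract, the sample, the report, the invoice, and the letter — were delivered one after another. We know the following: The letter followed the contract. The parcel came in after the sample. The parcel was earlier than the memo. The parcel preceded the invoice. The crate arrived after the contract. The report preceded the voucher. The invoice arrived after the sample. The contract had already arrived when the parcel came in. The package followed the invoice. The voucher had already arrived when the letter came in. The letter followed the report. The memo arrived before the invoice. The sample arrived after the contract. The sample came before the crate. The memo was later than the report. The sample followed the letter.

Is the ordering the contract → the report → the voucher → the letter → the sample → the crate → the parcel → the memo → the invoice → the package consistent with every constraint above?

yes

Check each stated constraint against the proposed order — e.g. the report is ahead of the memo; the contract is ahead of the parcel. Every pair is in the required order; nothing is violated.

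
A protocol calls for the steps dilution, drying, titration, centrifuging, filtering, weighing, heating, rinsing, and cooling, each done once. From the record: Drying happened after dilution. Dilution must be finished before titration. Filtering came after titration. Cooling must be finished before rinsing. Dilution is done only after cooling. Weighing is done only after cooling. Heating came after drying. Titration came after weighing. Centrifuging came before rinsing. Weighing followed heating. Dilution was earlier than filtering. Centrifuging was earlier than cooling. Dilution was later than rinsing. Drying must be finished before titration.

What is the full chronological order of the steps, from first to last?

The constraints fix every adjacent pair, so only one ordering works:
centrifuging → cooling → rinsing → dilution → drying → heating → weighing → titration → filtering.

centrifuging, cooling, rinsing, dilution, drying, heating, weighing, titration, filtering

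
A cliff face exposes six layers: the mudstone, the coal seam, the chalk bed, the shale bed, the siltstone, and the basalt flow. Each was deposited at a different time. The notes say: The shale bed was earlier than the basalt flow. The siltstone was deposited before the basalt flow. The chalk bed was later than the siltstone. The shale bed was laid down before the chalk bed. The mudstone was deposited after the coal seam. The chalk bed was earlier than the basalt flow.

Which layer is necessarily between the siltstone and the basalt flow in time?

the chalk bed

Tracing the constraints gives the siltstone → the chalk bed → the basalt flow, so the chalk bed sits after the siltstone and before the basalt flow.
No other layer is forced both after the siltstone and before the basalt flow.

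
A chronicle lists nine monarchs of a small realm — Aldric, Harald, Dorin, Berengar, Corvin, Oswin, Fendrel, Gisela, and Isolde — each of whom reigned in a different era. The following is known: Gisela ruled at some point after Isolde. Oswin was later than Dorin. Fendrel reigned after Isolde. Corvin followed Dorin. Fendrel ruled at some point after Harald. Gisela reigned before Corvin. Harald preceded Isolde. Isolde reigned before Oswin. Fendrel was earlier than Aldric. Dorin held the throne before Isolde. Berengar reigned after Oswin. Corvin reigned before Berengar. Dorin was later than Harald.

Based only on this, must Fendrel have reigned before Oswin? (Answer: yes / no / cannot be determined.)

No chain of stated constraints runs from Fendrel to Oswin, and none runs from Oswin to Fendrel either.
So the relative order of Fendrel and Oswin is not fixed by the given facts.

cannot be determined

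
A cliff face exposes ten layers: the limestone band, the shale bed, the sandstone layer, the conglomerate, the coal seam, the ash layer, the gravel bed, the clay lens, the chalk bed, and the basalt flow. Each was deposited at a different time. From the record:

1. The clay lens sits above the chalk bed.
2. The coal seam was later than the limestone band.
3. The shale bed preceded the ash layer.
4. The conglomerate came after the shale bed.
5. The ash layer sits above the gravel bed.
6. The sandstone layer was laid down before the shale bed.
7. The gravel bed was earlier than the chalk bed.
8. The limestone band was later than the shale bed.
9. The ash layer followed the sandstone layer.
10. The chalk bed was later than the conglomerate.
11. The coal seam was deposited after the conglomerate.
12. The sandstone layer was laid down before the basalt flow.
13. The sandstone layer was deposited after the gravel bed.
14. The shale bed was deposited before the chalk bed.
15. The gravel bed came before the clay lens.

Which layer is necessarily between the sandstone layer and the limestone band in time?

Tracing the constraints gives the sandstone layer → the shale bed → the limestone band, so the shale bed sits after the sandstone layer and before the limestone band.
No other layer is forced both after the sandstone layer and before the limestone band.

the shale bed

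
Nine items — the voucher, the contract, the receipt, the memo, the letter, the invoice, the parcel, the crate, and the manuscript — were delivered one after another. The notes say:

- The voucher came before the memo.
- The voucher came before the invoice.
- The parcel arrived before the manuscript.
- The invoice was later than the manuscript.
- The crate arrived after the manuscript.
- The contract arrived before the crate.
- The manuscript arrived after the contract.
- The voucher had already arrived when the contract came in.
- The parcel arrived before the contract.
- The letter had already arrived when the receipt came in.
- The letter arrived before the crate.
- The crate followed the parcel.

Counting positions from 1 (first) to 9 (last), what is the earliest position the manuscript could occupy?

The contract, the parcel, and the voucher must all come before the manuscript — 3 forced predecessors.
Nothing else is forced ahead of the manuscript, so its earliest slot is position 3 + 1 = 4.

4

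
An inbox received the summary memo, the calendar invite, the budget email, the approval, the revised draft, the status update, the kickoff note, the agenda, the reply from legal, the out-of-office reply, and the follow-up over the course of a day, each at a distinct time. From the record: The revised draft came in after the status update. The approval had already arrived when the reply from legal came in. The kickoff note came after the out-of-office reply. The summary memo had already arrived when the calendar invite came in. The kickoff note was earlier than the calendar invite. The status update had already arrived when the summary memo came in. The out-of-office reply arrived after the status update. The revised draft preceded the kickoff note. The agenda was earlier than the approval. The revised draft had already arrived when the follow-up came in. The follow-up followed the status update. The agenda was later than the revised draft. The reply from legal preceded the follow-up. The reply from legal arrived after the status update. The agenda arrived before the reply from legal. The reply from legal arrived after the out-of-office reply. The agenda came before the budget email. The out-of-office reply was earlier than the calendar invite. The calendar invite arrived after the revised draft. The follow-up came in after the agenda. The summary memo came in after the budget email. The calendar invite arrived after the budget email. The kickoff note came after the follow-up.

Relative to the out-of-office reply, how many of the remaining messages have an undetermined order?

Forced before the out-of-office reply: the status update; forced after the out-of-office reply: the calendar invite, the follow-up, the kickoff note, and the reply from legal.
That leaves the agenda, the approval, the budget email, the revised draft, and the summary memo with no forced order relative to the out-of-office reply — 5.

5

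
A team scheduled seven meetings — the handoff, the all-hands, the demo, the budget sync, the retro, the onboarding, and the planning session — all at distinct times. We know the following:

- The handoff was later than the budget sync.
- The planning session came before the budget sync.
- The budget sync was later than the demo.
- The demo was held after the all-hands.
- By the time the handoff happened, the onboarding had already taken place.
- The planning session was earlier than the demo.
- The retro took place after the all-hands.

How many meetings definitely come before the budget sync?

Directly stated before the budget sync: the demo and the planning session.
The all-hands reaches the budget sync via the all-hands → the demo → the budget sync.
No chain forces the handoff (or any of the others) ahead of the budget sync.
That's the all-hands, the demo, and the planning session — 3 in all.

3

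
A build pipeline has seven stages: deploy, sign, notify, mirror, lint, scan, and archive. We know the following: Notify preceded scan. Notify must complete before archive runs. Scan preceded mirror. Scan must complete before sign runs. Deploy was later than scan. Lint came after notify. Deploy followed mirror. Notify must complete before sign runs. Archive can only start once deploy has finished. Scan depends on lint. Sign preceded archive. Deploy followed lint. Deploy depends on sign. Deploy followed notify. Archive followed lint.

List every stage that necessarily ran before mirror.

lint, notify, scan

Directly stated before mirror: scan.
Lint reaches mirror via lint → scan → mirror.
Notify reaches mirror via notify → scan → mirror.
No chain forces archive (or any of the others) ahead of mirror.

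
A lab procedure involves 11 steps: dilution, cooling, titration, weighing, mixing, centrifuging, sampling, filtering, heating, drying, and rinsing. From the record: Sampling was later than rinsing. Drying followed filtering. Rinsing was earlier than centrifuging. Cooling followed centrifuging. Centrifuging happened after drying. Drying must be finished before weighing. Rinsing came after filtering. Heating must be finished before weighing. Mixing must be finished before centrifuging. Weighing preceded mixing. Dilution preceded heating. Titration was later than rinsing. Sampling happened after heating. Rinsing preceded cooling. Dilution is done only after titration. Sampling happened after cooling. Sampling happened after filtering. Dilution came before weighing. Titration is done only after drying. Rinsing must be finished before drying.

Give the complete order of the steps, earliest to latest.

The constraints fix every adjacent pair, so only one ordering works:
filtering → rinsing → drying → titration → dilution → heating → weighing → mixing → centrifuging → cooling → sampling.

filtering, rinsing, drying, titration, dilution, heating, weighing, mixing, centrifuging, cooling, sampling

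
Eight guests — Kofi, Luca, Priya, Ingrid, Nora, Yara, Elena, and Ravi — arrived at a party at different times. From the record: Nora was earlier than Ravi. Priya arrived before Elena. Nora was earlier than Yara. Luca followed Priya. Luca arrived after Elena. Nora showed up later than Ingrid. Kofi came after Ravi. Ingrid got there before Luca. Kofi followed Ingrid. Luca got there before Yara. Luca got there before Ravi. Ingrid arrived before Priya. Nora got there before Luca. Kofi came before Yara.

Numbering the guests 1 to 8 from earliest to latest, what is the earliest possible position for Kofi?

7

Elena, Ingrid, Luca, Nora, Priya, and Ravi must all come before Kofi — 6 forced predecessors.
Nothing else is forced ahead of Kofi, so their earliest slot is position 6 + 1 = 7.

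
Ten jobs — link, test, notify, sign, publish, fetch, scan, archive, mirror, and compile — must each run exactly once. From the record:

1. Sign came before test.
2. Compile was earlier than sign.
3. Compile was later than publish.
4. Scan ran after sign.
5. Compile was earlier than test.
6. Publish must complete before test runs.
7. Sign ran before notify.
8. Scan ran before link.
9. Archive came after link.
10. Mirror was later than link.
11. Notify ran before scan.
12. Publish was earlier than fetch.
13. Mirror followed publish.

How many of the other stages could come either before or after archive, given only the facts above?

Forced before archive: compile, link, notify, publish, scan, and sign.
That leaves fetch, mirror, and test with no forced order relative to archive — 3.

3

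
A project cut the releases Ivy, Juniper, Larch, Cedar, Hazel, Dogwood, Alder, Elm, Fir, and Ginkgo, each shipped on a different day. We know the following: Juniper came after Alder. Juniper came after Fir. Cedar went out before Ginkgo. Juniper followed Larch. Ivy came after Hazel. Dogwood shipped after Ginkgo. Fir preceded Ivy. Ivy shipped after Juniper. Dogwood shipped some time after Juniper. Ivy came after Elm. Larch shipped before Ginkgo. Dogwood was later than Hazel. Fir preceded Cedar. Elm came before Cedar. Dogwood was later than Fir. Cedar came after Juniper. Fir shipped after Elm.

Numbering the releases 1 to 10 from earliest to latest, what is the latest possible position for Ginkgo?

Ginkgo must come before Dogwood — 1 release forced after it.
Everything else can be placed before Ginkgo in some valid order, so Ginkgo can sit as late as position 10 − 1 = 9.

9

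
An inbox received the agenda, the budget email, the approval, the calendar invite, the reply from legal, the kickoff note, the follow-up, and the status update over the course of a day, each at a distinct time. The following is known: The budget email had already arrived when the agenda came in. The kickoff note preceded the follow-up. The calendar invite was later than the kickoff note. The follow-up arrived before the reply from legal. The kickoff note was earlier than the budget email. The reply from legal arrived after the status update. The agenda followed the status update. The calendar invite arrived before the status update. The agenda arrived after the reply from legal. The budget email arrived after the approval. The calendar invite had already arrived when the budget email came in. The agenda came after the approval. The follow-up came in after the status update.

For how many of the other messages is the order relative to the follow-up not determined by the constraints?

Forced before the follow-up: the calendar invite, the kickoff note, and the status update; forced after the follow-up: the agenda and the reply from legal.
That leaves the approval and the budget email with no forced order relative to the follow-up — 2.

2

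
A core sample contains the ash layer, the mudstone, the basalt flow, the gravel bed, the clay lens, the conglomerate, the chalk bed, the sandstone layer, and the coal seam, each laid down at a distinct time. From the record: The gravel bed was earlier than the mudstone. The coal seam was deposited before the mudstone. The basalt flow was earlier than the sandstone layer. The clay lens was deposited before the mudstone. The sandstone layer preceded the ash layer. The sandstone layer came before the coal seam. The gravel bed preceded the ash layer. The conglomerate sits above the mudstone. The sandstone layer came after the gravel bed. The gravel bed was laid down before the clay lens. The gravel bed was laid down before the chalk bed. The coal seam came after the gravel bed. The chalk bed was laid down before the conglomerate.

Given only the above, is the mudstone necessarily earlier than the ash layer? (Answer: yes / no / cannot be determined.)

No chain of stated constraints runs from the mudstone to the ash layer, and none runs from the ash layer to the mudstone either.
So the relative order of the mudstone and the ash layer is not fixed by the given facts.

cannot be determined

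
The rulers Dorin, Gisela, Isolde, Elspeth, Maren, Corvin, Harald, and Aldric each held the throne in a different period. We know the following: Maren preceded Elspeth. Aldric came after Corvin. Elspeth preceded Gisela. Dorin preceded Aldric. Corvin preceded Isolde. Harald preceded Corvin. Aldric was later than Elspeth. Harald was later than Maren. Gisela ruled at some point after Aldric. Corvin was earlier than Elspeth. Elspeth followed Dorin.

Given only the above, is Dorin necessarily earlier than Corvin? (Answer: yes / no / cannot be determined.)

No chain of stated constraints runs from Dorin to Corvin, and none runs from Corvin to Dorin either.
So the relative order of Dorin and Corvin is not fixed by the given facts.

cannot be determined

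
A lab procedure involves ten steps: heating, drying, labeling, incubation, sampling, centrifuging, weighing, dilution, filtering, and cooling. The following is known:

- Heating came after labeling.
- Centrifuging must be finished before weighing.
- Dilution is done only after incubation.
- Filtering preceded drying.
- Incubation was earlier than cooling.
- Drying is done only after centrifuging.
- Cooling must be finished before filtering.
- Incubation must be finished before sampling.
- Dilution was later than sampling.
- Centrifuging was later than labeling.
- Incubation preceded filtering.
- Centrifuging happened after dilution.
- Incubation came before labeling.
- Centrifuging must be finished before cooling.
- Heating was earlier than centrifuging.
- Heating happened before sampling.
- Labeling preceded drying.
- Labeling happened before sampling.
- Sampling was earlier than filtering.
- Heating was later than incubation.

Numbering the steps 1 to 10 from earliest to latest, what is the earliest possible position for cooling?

7

Centrifuging, dilution, heating, incubation, labeling, and sampling must all come before cooling — 6 forced predecessors.
Nothing else is forced ahead of cooling, so its earliest slot is position 6 + 1 = 7.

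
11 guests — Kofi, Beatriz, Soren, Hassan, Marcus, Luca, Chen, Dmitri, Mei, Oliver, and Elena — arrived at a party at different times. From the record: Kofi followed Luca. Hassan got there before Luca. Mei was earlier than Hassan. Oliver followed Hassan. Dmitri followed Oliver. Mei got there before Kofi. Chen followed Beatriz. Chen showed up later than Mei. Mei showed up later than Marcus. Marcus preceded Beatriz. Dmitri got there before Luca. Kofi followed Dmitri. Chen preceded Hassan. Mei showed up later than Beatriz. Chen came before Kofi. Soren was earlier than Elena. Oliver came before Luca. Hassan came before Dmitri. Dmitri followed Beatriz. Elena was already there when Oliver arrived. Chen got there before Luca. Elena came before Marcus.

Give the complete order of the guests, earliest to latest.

The constraints fix every adjacent pair, so only one ordering works:
Soren → Elena → Marcus → Beatriz → Mei → Chen → Hassan → Oliver → Dmitri → Luca → Kofi.

Soren, Elena, Marcus, Beatriz, Mei, Chen, Hassan, Oliver, Dmitri, Luca, Kofi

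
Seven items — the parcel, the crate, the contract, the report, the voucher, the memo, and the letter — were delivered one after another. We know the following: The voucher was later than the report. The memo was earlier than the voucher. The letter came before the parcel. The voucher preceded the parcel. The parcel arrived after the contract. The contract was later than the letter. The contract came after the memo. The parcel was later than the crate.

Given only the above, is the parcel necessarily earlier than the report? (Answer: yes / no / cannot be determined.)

no

Tracing the constraints gives the report → the voucher → the parcel, so the report must come before the parcel.
That means the parcel cannot be before the report.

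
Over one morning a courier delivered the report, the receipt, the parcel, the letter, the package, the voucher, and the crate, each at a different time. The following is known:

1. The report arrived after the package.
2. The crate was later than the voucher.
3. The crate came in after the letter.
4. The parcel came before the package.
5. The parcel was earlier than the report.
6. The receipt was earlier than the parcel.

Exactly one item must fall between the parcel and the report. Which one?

the package

Tracing the constraints gives the parcel → the package → the report, so the package sits after the parcel and before the report.
No other item is forced both after the parcel and before the report.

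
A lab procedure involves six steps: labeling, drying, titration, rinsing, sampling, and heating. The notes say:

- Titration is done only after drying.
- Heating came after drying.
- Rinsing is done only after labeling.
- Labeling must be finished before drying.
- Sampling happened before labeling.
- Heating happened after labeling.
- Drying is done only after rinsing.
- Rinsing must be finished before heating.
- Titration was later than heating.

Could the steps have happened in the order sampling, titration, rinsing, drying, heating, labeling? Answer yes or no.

no

The constraints require labeling before drying, but in the proposed sequence drying appears ahead of labeling. That one violation is enough.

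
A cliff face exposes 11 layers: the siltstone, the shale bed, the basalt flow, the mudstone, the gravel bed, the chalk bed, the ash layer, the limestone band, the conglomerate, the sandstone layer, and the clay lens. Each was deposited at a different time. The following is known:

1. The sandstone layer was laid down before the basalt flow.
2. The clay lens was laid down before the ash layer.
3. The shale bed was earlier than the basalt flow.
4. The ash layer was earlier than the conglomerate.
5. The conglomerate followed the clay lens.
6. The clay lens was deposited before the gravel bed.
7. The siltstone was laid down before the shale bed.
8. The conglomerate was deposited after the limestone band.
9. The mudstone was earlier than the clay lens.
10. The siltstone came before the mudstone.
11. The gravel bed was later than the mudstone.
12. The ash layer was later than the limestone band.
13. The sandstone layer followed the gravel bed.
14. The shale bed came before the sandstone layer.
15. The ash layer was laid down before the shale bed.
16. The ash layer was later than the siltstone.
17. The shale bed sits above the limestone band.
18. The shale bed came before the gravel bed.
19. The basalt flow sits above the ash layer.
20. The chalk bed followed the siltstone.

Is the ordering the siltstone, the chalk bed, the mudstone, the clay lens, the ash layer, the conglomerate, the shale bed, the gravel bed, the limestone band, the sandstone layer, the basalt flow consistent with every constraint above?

The constraints require the limestone band before the ash layer, but in the proposed sequence the ash layer appears ahead of the limestone band. That one violation is enough.

no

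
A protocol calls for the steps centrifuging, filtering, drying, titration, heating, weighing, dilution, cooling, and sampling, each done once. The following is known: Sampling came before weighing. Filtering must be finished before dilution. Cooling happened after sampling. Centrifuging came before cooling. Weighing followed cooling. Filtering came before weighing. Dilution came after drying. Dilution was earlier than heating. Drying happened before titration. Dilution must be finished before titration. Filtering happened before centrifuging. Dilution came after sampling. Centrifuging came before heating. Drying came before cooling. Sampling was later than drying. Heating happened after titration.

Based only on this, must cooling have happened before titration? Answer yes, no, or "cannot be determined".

cannot be determined

No chain of stated constraints runs from cooling to titration, and none runs from titration to cooling either.
So the relative order of cooling and titration is not fixed by the given facts.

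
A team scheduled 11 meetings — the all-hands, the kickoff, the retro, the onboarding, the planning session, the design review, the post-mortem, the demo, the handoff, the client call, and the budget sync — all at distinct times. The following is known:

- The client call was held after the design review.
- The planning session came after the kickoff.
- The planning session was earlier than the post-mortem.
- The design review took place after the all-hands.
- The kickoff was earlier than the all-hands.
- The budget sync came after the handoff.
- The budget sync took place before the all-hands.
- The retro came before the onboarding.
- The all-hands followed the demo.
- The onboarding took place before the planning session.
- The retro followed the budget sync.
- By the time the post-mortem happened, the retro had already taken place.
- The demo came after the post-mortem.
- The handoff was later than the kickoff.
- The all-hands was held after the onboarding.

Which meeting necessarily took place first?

the kickoff

The kickoff has a chain of constraints placing it before every other meeting, so the kickoff must be first.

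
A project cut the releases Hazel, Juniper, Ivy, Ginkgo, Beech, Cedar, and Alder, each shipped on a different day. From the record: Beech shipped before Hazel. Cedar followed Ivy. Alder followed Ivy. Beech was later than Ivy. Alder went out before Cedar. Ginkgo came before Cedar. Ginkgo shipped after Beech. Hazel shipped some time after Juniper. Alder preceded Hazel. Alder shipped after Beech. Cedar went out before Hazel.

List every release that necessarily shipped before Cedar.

Alder, Beech, Ginkgo, Ivy

Directly stated before Cedar: Alder, Ginkgo, and Ivy.
Beech reaches Cedar via Beech → Alder → Cedar.
No chain forces Juniper (or any of the others) ahead of Cedar.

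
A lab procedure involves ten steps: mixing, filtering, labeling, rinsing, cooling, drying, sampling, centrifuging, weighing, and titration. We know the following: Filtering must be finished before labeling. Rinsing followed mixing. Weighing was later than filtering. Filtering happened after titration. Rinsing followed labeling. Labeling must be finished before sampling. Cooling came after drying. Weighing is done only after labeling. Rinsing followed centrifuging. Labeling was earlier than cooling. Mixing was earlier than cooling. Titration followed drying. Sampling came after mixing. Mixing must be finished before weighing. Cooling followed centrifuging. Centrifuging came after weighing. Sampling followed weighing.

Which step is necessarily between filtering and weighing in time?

labeling

Tracing the constraints gives filtering → labeling → weighing, so labeling sits after filtering and before weighing.
No other step is forced both after filtering and before weighing.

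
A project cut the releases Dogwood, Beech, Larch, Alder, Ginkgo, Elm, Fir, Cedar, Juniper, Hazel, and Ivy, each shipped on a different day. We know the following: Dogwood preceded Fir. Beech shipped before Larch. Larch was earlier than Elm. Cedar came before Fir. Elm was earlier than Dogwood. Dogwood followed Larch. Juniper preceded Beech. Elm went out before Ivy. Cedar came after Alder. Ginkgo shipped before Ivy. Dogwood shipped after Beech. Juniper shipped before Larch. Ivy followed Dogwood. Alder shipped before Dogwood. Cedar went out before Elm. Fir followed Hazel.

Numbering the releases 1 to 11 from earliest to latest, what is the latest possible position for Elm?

8

Elm must come before Dogwood, Fir, and Ivy — 3 releases forced after it.
Everything else can be placed before Elm in some valid order, so Elm can sit as late as position 11 − 3 = 8.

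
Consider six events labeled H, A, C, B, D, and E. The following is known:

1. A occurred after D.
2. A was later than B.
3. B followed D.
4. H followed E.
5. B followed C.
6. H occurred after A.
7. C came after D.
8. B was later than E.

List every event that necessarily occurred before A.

Directly stated before A: B and D.
C reaches A via C → B → A.
E reaches A via E → B → A.

B, C, D, E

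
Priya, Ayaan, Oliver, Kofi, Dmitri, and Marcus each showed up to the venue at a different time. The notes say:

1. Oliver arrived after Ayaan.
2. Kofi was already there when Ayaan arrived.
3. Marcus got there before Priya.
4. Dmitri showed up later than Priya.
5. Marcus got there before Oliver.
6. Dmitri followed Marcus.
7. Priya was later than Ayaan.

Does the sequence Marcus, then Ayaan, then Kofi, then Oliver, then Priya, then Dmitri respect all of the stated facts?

The constraints require Kofi before Ayaan, but in the proposed sequence Ayaan appears ahead of Kofi. That one violation is enough.

no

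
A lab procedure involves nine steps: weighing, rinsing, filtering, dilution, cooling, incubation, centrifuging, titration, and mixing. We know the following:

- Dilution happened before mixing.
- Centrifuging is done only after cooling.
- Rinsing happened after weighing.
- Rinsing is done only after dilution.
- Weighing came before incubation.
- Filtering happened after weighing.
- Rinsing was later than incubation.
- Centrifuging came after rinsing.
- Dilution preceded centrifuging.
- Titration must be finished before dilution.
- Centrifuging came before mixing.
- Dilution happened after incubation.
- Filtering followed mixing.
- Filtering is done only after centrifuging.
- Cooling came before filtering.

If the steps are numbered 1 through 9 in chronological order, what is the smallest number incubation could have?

2

Weighing must come before incubation — 1 forced predecessor.
Nothing else is forced ahead of incubation, so its earliest slot is position 1 + 1 = 2.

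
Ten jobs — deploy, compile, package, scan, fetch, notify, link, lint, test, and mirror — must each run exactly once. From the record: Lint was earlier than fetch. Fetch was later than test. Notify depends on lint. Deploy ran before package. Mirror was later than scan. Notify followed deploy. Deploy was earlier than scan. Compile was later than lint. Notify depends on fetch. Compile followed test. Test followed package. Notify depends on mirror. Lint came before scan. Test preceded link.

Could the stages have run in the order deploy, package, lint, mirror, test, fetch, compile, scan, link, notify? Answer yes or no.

The constraints require scan before mirror, but in the proposed sequence mirror appears ahead of scan. That one violation is enough.

no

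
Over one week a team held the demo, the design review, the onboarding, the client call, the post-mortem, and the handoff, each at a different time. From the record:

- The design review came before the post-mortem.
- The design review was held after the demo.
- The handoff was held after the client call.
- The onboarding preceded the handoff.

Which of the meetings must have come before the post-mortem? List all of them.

the demo, the design review

Directly stated before the post-mortem: the design review.
The demo reaches the post-mortem via the demo → the design review → the post-mortem.
No chain forces the client call (or any of the others) ahead of the post-mortem.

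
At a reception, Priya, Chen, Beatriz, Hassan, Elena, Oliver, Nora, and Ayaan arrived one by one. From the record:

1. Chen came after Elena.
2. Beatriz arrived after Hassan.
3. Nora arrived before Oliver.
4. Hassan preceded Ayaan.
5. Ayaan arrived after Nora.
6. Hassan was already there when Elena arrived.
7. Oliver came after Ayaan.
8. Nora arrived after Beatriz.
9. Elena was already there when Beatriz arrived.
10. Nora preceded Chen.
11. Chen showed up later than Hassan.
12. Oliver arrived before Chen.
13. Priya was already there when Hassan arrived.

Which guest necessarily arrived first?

Priya has a chain of constraints placing them before every other guest, so Priya must be first.

Priya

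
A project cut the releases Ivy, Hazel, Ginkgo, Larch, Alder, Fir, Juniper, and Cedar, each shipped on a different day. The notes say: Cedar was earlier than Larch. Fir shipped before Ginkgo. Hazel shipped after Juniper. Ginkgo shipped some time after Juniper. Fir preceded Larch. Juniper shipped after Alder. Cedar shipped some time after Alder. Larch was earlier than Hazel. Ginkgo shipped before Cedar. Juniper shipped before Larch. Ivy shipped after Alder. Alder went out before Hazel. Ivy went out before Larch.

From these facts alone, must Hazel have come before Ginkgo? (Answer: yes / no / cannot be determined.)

Tracing the constraints gives Ginkgo → Cedar → Larch → Hazel, so Ginkgo must come before Hazel.
That means Hazel cannot be before Ginkgo.

no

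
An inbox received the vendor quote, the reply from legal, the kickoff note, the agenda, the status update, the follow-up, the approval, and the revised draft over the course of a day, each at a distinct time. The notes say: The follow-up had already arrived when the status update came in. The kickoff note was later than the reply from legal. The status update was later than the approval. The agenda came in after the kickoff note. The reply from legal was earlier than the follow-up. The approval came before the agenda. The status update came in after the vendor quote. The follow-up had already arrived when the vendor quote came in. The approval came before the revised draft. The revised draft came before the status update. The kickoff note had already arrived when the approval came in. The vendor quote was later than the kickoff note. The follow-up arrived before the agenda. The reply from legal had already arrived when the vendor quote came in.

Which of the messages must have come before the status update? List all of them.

the approval, the follow-up, the kickoff note, the reply from legal, the revised draft, the vendor quote

Directly stated before the status update: the approval, the follow-up, the revised draft, and the vendor quote.
The kickoff note reaches the status update via the kickoff note → the approval → the status update.
The reply from legal reaches the status update via the reply from legal → the follow-up → the status update.
No chain forces the agenda ahead of the status update.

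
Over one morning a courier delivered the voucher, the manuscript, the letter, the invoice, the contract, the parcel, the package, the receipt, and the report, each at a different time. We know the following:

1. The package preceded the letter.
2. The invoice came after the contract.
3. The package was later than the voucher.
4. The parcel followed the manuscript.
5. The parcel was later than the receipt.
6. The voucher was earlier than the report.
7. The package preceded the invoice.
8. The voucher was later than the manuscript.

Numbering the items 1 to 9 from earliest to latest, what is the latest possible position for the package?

The package must come before the invoice and the letter — 2 items forced after it.
Everything else can be placed before the package in some valid order, so the package can sit as late as position 9 − 2 = 7.

7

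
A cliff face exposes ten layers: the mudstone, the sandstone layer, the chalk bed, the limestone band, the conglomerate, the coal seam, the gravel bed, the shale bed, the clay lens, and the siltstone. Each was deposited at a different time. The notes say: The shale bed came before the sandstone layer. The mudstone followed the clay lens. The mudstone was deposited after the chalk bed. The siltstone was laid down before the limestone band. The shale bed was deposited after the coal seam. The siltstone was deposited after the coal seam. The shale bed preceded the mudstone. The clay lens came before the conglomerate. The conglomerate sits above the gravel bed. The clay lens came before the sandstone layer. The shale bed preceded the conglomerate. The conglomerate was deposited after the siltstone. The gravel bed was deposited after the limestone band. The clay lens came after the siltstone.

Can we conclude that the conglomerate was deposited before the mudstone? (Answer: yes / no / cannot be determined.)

No chain of stated constraints runs from the conglomerate to the mudstone, and none runs from the mudstone to the conglomerate either.
So the relative order of the conglomerate and the mudstone is not fixed by the given facts.

cannot be determined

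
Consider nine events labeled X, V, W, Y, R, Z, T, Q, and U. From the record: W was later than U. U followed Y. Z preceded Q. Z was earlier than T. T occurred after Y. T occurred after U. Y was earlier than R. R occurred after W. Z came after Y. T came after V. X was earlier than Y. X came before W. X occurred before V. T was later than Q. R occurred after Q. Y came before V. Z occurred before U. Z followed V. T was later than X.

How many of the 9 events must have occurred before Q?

4

Directly stated before Q: Z.
V reaches Q via V → Z → Q.
X reaches Q via X → V → Z → Q.
Y reaches Q via Y → Z → Q.
That's V, X, Y, and Z — 4 in all.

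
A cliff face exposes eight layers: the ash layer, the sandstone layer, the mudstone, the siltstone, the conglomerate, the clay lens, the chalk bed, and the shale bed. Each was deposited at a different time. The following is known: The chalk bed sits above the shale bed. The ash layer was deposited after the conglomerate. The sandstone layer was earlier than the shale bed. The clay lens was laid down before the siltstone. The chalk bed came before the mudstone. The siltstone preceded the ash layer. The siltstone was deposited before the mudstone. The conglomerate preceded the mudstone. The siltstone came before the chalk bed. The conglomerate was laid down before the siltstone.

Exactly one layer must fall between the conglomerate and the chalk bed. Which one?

Tracing the constraints gives the conglomerate → the siltstone → the chalk bed, so the siltstone sits after the conglomerate and before the chalk bed.
No other layer is forced both after the conglomerate and before the chalk bed.

the siltstone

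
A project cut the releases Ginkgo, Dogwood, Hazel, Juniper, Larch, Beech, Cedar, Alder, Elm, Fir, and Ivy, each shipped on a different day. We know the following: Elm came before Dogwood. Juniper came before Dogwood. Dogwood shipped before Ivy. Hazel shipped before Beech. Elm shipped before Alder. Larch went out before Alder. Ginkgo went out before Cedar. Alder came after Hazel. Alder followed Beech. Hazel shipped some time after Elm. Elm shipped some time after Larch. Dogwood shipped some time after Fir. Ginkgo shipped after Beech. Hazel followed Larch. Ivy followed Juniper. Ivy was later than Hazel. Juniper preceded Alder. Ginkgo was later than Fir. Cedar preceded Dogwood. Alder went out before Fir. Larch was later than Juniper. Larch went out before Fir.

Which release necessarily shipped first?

Juniper has a chain of constraints placing it before every other release, so Juniper must be first.

Juniper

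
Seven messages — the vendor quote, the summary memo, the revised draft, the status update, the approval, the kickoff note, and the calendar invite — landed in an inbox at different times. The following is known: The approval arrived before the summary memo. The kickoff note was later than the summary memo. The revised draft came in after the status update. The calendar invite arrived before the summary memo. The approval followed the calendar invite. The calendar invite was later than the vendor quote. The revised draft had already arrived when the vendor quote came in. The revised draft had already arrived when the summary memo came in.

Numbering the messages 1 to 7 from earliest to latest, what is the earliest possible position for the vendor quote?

3

The revised draft and the status update must both come before the vendor quote — 2 forced predecessors.
Nothing else is forced ahead of the vendor quote, so its earliest slot is position 2 + 1 = 3.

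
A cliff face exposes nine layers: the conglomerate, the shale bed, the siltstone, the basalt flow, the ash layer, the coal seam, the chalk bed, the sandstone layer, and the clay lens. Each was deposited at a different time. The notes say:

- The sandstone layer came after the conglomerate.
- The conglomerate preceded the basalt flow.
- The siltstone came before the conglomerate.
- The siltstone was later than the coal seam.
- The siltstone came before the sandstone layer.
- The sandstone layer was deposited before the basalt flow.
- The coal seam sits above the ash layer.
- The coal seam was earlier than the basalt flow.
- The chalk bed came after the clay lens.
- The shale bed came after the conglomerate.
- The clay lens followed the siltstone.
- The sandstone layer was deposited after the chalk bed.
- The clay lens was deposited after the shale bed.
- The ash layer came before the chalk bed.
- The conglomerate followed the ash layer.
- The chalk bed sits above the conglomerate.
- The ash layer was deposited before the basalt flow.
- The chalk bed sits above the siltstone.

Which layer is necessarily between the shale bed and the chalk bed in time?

Tracing the constraints gives the shale bed → the clay lens → the chalk bed, so the clay lens sits after the shale bed and before the chalk bed.
No other layer is forced both after the shale bed and before the chalk bed.

the clay lens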